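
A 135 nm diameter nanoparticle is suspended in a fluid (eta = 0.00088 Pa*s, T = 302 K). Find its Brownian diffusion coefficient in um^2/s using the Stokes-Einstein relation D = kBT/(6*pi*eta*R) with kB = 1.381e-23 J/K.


Radius R = 135/2 = 67.5 nm = 6.75e-08 m
D = kB*T / (6*pi*eta*R)
D = 1.381e-23 * 302 / (6 * pi * 0.00088 * 6.75e-08)
D = 3.72489e-12 m^2/s = 3.725 um^2/s

3.725


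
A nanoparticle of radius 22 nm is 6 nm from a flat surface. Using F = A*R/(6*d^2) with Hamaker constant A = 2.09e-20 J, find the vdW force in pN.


Convert to SI: R = 22 nm = 2.2e-08 m, d = 6 nm = 6e-09 m
F = A * R / (6 * d^2)
F = 2.09e-20 * 2.2e-08 / (6 * (6e-09)^2)
F = 2.1287e-12 N = 2.129 pN

2.129


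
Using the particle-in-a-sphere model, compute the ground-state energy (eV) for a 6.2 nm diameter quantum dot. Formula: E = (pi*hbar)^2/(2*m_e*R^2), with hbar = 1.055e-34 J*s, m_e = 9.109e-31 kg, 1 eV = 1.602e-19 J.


Radius R = 6.2/2 = 3.1 nm = 3.1e-09 m
E = (pi * 1.055e-34)^2 / (2 * 9.109e-31 * (3.1e-09)^2)
E(J) = 6.27452e-21
E = E(J) / 1.602e-19 = 0.0392 eV

0.0392


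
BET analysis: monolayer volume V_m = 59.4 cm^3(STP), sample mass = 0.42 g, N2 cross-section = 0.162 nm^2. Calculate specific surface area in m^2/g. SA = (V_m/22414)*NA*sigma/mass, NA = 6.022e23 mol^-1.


Number of moles in monolayer = V_m / 22414 = 59.4 / 22414 = 0.00265013
Number of molecules = moles * NA = 0.00265013 * 6.022e23
SA = molecules * sigma / mass
SA = (59.4 / 22414) * 6.022e23 * 0.162e-18 / 0.42
SA = 615.6 m^2/g

615.6


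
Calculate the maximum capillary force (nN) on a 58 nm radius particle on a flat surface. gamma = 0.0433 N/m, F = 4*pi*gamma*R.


Convert radius: R = 58 nm = 5.8e-08 m
F = 4 * pi * gamma * R
F = 4 * pi * 0.0433 * 5.8e-08
F = 3.15592e-08 N = 31.5592 nN

31.5592


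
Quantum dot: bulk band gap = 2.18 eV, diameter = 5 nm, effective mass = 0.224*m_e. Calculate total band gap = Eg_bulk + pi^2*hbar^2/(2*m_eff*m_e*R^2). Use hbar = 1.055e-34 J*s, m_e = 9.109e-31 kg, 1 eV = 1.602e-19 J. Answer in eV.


Radius R = 5/2 nm = 2.5e-09 m
Confinement energy dE = pi^2 * hbar^2 / (2 * m_eff * m_e * R^2)
dE = pi^2 * (1.055e-34)^2 / (2 * 0.224 * 9.109e-31 * (2.5e-09)^2) J, divided by 1.602e-19 J/eV
dE = 0.2689 eV
Total band gap = E_g(bulk) + dE = 2.18 + 0.2689 = 2.4489 eV

2.4489


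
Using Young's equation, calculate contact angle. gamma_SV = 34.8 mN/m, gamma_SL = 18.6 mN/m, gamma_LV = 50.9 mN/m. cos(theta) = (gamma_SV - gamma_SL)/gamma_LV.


cos(theta) = (gamma_SV - gamma_SL) / gamma_LV
cos(theta) = (34.8 - 18.6) / 50.9
cos(theta) = 0.318271
theta = arccos(0.318271) = 71.44 degrees

71.44


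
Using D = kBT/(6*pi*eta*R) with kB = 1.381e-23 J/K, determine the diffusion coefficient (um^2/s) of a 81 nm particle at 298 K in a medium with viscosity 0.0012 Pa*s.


Radius R = 81/2 = 40.5 nm = 4.05e-08 m
D = kB*T / (6*pi*eta*R)
D = 1.381e-23 * 298 / (6 * pi * 0.0012 * 4.05e-08)
D = 4.49234e-12 m^2/s = 4.492 um^2/s

4.492


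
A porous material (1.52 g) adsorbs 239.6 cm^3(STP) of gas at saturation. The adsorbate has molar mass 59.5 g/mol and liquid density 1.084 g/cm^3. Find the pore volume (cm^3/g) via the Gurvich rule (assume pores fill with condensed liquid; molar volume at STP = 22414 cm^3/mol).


Moles adsorbed n = V_ads / 22414 = 239.6 / 22414 = 1.068975e-02 mol
Liquid volume V_liq = n * M / rho_liq = 1.068975e-02 * 59.5 / 1.084 = 0.58675 cm^3
Specific pore volume V_pore = V_liq / m_sample = 0.58675 / 1.52
V_pore = 0.386 cm^3/g

0.386


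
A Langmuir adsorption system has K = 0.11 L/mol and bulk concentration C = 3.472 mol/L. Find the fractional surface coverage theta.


Langmuir isotherm: theta = K*C / (1 + K*C)
K*C = 0.11 * 3.472 = 0.38192
theta = 0.38192 / (1 + 0.38192) = 0.38192 / 1.38192
theta = 0.2764

0.2764


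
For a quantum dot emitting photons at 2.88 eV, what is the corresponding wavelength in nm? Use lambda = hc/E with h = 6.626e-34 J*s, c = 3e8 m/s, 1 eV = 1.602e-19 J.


Convert energy: E = 2.88 eV = 2.88 * 1.602e-19 = 4.61376e-19 J
lambda = h*c / E = 6.626e-34 * 3e8 / 4.61376e-19
lambda = 4.30842e-07 m = 430.8 nm

430.8


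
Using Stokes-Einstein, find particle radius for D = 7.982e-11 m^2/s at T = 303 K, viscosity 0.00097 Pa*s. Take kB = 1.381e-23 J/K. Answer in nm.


Stokes-Einstein: R = kB*T / (6*pi*eta*D)
R = 1.381e-23 * 303 / (6 * pi * 0.00097 * 7.982e-11)
R = 2.86716e-09 m = 2.87 nm

2.87


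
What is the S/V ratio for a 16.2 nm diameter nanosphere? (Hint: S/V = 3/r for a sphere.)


Radius r = 16.2/2 = 8.1 nm
S/V = 3 / r = 3 / 8.1
S/V = 0.3704 nm^-1

0.3704


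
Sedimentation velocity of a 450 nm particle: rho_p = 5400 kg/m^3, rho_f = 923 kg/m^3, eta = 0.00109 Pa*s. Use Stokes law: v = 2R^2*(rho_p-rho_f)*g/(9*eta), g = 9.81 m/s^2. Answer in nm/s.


Radius R = 450/2 nm = 2.25e-07 m
Density difference = 5400 - 923 = 4477 kg/m^3
v = 2 * R^2 * (rho_p - rho_f) * g / (9 * eta)
v = 2 * (2.25e-07)^2 * 4477 * 9.81 / (9 * 0.00109)
v = 4.53296e-07 m/s = 453.2962 nm/s

453.2962


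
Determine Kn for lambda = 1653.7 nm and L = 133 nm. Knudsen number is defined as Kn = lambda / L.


Knudsen number Kn = lambda / L
Kn = 1653.7 / 133
Kn = 12.4338

12.4338


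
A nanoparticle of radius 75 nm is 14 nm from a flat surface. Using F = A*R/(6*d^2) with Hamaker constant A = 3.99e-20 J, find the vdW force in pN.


Convert to SI: R = 75 nm = 7.5e-08 m, d = 14 nm = 1.4e-08 m
F = A * R / (6 * d^2)
F = 3.99e-20 * 7.5e-08 / (6 * (1.4e-08)^2)
F = 2.54464e-12 N = 2.545 pN

2.545


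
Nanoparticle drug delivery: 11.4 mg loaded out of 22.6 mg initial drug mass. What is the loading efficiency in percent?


Drug loading efficiency = (drug loaded / drug initial) * 100
DLE = 11.4 / 22.6 * 100
DLE = 0.5044 * 100
DLE = 50.44%

50.44


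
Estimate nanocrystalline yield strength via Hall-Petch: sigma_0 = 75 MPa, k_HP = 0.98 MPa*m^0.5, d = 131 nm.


d = 131 nm = 1.31e-07 m
sqrt(d) = 0.0003619392
Hall-Petch contribution = k / sqrt(d) = 0.98 / 0.0003619392 = 2707.6 MPa
sigma = sigma_0 + k/sqrt(d) = 75 + 2707.6 = 2782.6 MPa

2782.6


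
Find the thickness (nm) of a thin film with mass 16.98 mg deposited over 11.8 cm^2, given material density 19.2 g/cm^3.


Convert: m = 16.98 mg = 1.6980e-05 kg, A = 11.8 cm^2 = 1.1800e-03 m^2, rho = 19.2 g/cm^3 = 19200 kg/m^3
t = m / (A * rho)
t = 1.6980e-05 / (1.1800e-03 * 19200)
t = 7.4947e-07 m = 749.5 nm

749.5


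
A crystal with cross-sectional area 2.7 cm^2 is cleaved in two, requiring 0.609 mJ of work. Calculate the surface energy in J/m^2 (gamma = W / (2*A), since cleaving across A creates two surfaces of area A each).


Convert: A = 2.7 cm^2 = 0.00027 m^2, W = 0.609 mJ = 0.000609 J
Cleaving exposes two faces of area A, so total new surface = 2*A and gamma = W / (2*A)
gamma = 0.000609 / (2 * 0.00027)
gamma = 1.128 J/m^2

1.128


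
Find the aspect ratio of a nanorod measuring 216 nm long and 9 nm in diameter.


Aspect ratio AR = length / diameter
AR = 216 / 9
AR = 24.0

24.0


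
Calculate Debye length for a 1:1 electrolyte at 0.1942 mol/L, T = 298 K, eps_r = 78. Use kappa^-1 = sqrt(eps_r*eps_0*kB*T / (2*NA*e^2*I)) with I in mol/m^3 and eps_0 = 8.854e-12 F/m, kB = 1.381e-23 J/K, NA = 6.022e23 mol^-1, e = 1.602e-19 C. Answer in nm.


Ionic strength I = 0.1942 * 1^2 * 1000 = 194.2 mol/m^3
kappa^-1 = sqrt(78 * 8.854e-12 * 1.381e-23 * 298 / (2 * 6.022e23 * (1.602e-19)^2 * 194.2))
kappa^-1 = 0.688 nm

0.688


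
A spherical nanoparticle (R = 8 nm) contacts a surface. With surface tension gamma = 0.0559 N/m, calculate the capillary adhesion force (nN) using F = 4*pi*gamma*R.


Convert radius: R = 8 nm = 8e-09 m
F = 4 * pi * gamma * R
F = 4 * pi * 0.0559 * 8e-09
F = 5.61968e-09 N = 5.6197 nN

5.6197


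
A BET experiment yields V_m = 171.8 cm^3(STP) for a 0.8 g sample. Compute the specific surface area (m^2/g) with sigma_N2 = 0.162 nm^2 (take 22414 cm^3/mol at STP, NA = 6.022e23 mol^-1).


Number of moles in monolayer = V_m / 22414 = 171.8 / 22414 = 0.00766485
Number of molecules = moles * NA = 0.00766485 * 6.022e23
SA = molecules * sigma / mass
SA = (171.8 / 22414) * 6.022e23 * 0.162e-18 / 0.8
SA = 934.7 m^2/g

934.7


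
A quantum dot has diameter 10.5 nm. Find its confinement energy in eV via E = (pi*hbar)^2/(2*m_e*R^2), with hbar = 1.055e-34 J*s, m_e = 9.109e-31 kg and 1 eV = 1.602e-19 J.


Radius R = 10.5/2 = 5.25 nm = 5.25e-09 m
E = (pi * 1.055e-34)^2 / (2 * 9.109e-31 * (5.25e-09)^2)
E(J) = 2.18769e-21
E = E(J) / 1.602e-19 = 0.0137 eV

0.0137


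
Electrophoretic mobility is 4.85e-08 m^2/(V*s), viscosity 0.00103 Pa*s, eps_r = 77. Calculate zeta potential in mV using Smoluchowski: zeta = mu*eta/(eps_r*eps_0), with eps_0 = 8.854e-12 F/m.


Smoluchowski equation: zeta = mu * eta / (eps_r * eps_0)
zeta = 4.85e-08 * 0.00103 / (77 * 8.854e-12)
zeta = 0.073274 V = 73.27 mV

73.27


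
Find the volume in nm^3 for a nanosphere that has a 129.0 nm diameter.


Radius r = 129.0/2 = 64.5 nm
Volume V = (4/3) * pi * r^3
V = (4/3) * pi * (64.5)^3
V = 1124003.73 nm^3

1124003.73


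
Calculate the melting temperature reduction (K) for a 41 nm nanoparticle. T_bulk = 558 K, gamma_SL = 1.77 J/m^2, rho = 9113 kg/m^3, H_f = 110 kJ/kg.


Radius R = 41/2 = 20.5 nm = 2.05e-08 m
Convert H_f = 110 kJ/kg = 110000 J/kg
dT = 2 * gamma_SL * T_bulk / (rho * H_f * R)
dT = 2 * 1.77 * 558 / (9113 * 110000 * 2.05e-08)
dT = 96.1 K

96.1


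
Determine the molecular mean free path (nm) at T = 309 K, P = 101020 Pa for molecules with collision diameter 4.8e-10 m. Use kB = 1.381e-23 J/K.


Mean free path: lambda = kB*T / (sqrt(2) * pi * d^2 * P)
lambda = 1.381e-23 * 309 / (sqrt(2) * pi * (4.8e-10)^2 * 101020)
lambda = 4.12665e-08 m
lambda = 41.27 nm

41.27


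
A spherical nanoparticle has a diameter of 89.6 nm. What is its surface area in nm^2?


Radius r = 89.6/2 = 44.8 nm
Surface area SA = 4 * pi * r^2
SA = 4 * pi * (44.8)^2
SA = 25221.21 nm^2

25221.21


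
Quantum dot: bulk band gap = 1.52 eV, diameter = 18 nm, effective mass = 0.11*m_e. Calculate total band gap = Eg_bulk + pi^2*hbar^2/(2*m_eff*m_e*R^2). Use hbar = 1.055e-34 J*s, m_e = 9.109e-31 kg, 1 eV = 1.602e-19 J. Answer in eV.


Radius R = 18/2 nm = 9e-09 m
Confinement energy dE = pi^2 * hbar^2 / (2 * m_eff * m_e * R^2)
dE = pi^2 * (1.055e-34)^2 / (2 * 0.11 * 9.109e-31 * (9e-09)^2) J, divided by 1.602e-19 J/eV
dE = 0.0422 eV
Total band gap = E_g(bulk) + dE = 1.52 + 0.0422 = 1.5622 eV

1.5622


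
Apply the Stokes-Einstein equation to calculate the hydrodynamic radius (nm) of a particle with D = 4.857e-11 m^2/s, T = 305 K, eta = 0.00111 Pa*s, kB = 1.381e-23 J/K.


Stokes-Einstein: R = kB*T / (6*pi*eta*D)
R = 1.381e-23 * 305 / (6 * pi * 0.00111 * 4.857e-11)
R = 4.14478e-09 m = 4.14 nm

4.14


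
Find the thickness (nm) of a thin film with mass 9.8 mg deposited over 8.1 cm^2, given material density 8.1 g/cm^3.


Convert: m = 9.8 mg = 9.8000e-06 kg, A = 8.1 cm^2 = 8.1000e-04 m^2, rho = 8.1 g/cm^3 = 8100 kg/m^3
t = m / (A * rho)
t = 9.8000e-06 / (8.1000e-04 * 8100)
t = 1.4937e-06 m = 1493.7 nm

1493.7


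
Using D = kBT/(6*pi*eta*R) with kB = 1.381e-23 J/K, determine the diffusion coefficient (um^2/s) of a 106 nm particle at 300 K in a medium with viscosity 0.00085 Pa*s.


Radius R = 106/2 = 53 nm = 5.3e-08 m
D = kB*T / (6*pi*eta*R)
D = 1.381e-23 * 300 / (6 * pi * 0.00085 * 5.3e-08)
D = 4.87887e-12 m^2/s = 4.879 um^2/s

4.879


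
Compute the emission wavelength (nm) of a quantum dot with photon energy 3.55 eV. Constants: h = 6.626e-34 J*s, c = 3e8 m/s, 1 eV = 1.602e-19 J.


Convert energy: E = 3.55 eV = 3.55 * 1.602e-19 = 5.6871e-19 J
lambda = h*c / E = 6.626e-34 * 3e8 / 5.6871e-19
lambda = 3.49528e-07 m = 349.5 nm

349.5


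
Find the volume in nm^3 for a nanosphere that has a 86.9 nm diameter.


Radius r = 86.9/2 = 43.45 nm
Volume V = (4/3) * pi * r^3
V = (4/3) * pi * (43.45)^3
V = 343603.79 nm^3

343603.79


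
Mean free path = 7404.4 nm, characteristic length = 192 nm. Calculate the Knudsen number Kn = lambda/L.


Knudsen number Kn = lambda / L
Kn = 7404.4 / 192
Kn = 38.5646

38.5646


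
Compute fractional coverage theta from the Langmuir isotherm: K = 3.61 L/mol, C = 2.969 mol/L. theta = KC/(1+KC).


Langmuir isotherm: theta = K*C / (1 + K*C)
K*C = 3.61 * 2.969 = 10.71809
theta = 10.71809 / (1 + 10.71809) = 10.71809 / 11.71809
theta = 0.9147

0.9147


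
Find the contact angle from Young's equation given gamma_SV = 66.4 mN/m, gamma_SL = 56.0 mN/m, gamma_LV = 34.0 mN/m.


cos(theta) = (gamma_SV - gamma_SL) / gamma_LV
cos(theta) = (66.4 - 56.0) / 34.0
cos(theta) = 0.305882
theta = arccos(0.305882) = 72.19 degrees

72.19


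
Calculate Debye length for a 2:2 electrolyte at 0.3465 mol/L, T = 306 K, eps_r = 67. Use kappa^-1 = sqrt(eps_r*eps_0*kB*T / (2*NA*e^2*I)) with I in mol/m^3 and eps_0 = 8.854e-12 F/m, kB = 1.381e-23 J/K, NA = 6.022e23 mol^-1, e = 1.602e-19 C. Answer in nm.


Ionic strength I = 0.3465 * 2^2 * 1000 = 1386 mol/m^3
kappa^-1 = sqrt(67 * 8.854e-12 * 1.381e-23 * 306 / (2 * 6.022e23 * (1.602e-19)^2 * 1386))
kappa^-1 = 0.242 nm

0.242


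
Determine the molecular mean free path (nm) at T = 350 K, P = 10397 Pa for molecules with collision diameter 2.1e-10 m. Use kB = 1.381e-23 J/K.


Mean free path: lambda = kB*T / (sqrt(2) * pi * d^2 * P)
lambda = 1.381e-23 * 350 / (sqrt(2) * pi * (2.1e-10)^2 * 10397)
lambda = 2.37274e-06 m
lambda = 2372.74 nm

2372.74


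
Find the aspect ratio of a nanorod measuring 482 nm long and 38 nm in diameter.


Aspect ratio AR = length / diameter
AR = 482 / 38
AR = 12.68

12.68


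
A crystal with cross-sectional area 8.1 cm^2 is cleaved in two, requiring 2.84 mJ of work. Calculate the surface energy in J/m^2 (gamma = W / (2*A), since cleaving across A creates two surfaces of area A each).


Convert: A = 8.1 cm^2 = 0.00081 m^2, W = 2.84 mJ = 0.00284 J
Cleaving exposes two faces of area A, so total new surface = 2*A and gamma = W / (2*A)
gamma = 0.00284 / (2 * 0.00081)
gamma = 1.753 J/m^2

1.753


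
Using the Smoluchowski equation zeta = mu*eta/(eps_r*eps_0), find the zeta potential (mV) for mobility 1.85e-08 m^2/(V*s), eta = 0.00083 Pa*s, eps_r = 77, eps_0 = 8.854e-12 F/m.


Smoluchowski equation: zeta = mu * eta / (eps_r * eps_0)
zeta = 1.85e-08 * 0.00083 / (77 * 8.854e-12)
zeta = 0.022523 V = 22.52 mV

22.52


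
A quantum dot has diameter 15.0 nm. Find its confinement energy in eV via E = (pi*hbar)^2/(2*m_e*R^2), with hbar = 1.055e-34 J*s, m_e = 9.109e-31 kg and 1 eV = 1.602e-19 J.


Radius R = 15.0/2 = 7.5 nm = 7.5e-09 m
E = (pi * 1.055e-34)^2 / (2 * 9.109e-31 * (7.5e-09)^2)
E(J) = 1.07197e-21
E = E(J) / 1.602e-19 = 0.0067 eV

0.0067


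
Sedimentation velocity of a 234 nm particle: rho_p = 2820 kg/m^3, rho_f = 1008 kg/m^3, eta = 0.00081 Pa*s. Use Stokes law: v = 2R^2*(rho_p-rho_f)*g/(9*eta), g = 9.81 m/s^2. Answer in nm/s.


Radius R = 234/2 nm = 1.17e-07 m
Density difference = 2820 - 1008 = 1812 kg/m^3
v = 2 * R^2 * (rho_p - rho_f) * g / (9 * eta)
v = 2 * (1.17e-07)^2 * 1812 * 9.81 / (9 * 0.00081)
v = 6.67577e-08 m/s = 66.7577 nm/s

66.7577


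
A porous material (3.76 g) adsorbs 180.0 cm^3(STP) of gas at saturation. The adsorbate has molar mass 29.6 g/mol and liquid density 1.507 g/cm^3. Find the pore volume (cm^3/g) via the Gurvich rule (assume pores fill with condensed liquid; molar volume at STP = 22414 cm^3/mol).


Moles adsorbed n = V_ads / 22414 = 180.0 / 22414 = 8.030695e-03 mol
Liquid volume V_liq = n * M / rho_liq = 8.030695e-03 * 29.6 / 1.507 = 0.15774 cm^3
Specific pore volume V_pore = V_liq / m_sample = 0.15774 / 3.76
V_pore = 0.042 cm^3/g

0.042


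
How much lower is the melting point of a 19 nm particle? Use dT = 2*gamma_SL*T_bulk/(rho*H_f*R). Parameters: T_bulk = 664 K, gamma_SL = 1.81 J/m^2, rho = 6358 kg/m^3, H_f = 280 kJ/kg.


Radius R = 19/2 = 9.5 nm = 9.5e-09 m
Convert H_f = 280 kJ/kg = 280000 J/kg
dT = 2 * gamma_SL * T_bulk / (rho * H_f * R)
dT = 2 * 1.81 * 664 / (6358 * 280000 * 9.5e-09)
dT = 142.1 K

142.1


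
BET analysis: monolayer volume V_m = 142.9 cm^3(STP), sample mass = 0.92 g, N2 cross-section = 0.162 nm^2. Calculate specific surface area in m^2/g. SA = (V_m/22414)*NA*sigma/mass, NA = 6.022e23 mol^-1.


Number of moles in monolayer = V_m / 22414 = 142.9 / 22414 = 0.00637548
Number of molecules = moles * NA = 0.00637548 * 6.022e23
SA = molecules * sigma / mass
SA = (142.9 / 22414) * 6.022e23 * 0.162e-18 / 0.92
SA = 676.1 m^2/g

676.1


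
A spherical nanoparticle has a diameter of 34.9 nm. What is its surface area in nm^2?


Radius r = 34.9/2 = 17.45 nm
Surface area SA = 4 * pi * r^2
SA = 4 * pi * (17.45)^2
SA = 3826.49 nm^2

3826.49


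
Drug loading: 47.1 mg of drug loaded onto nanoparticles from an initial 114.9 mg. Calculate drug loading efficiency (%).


Drug loading efficiency = (drug loaded / drug initial) * 100
DLE = 47.1 / 114.9 * 100
DLE = 0.4099 * 100
DLE = 40.99%

40.99


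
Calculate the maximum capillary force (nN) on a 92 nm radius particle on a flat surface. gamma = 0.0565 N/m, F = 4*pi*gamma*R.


Convert radius: R = 92 nm = 9.2e-08 m
F = 4 * pi * gamma * R
F = 4 * pi * 0.0565 * 9.2e-08
F = 6.532e-08 N = 65.32 nN

65.32


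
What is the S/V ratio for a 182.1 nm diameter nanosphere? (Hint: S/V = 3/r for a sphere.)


Radius r = 182.1/2 = 91.05 nm
S/V = 3 / r = 3 / 91.05
S/V = 0.0329 nm^-1

0.0329


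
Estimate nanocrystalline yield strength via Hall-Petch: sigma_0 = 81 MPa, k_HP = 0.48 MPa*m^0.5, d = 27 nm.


d = 27 nm = 2.7e-08 m
sqrt(d) = 0.0001643168
Hall-Petch contribution = k / sqrt(d) = 0.48 / 0.0001643168 = 2921.2 MPa
sigma = sigma_0 + k/sqrt(d) = 81 + 2921.2 = 3002.2 MPa

3002.2


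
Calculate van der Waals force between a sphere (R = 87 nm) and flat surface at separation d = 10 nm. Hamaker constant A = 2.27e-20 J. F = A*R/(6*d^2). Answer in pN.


Convert to SI: R = 87 nm = 8.7e-08 m, d = 10 nm = 1e-08 m
F = A * R / (6 * d^2)
F = 2.27e-20 * 8.7e-08 / (6 * (1e-08)^2)
F = 3.2915e-12 N = 3.292 pN

3.292


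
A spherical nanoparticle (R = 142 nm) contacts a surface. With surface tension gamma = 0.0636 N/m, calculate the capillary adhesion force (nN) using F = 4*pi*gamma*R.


Convert radius: R = 142 nm = 1.42e-07 m
F = 4 * pi * gamma * R
F = 4 * pi * 0.0636 * 1.42e-07
F = 1.13489e-07 N = 113.4894 nN

113.4894


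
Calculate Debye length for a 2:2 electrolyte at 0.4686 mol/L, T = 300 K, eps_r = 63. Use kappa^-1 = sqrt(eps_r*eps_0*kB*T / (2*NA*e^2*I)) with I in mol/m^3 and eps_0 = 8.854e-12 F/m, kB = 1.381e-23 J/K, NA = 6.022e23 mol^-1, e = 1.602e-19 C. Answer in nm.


Ionic strength I = 0.4686 * 2^2 * 1000 = 1874.4 mol/m^3
kappa^-1 = sqrt(63 * 8.854e-12 * 1.381e-23 * 300 / (2 * 6.022e23 * (1.602e-19)^2 * 1874.4))
kappa^-1 = 0.2 nm

0.2


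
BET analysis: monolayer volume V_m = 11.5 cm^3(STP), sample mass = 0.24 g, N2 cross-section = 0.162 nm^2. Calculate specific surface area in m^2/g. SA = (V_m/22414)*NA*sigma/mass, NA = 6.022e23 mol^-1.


Number of moles in monolayer = V_m / 22414 = 11.5 / 22414 = 0.00051307
Number of molecules = moles * NA = 0.00051307 * 6.022e23
SA = molecules * sigma / mass
SA = (11.5 / 22414) * 6.022e23 * 0.162e-18 / 0.24
SA = 208.6 m^2/g

208.6


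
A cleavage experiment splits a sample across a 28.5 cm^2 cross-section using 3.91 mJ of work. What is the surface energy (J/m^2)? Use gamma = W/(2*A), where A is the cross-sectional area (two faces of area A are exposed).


Convert: A = 28.5 cm^2 = 0.00285 m^2, W = 3.91 mJ = 0.00391 J
Cleaving exposes two faces of area A, so total new surface = 2*A and gamma = W / (2*A)
gamma = 0.00391 / (2 * 0.00285)
gamma = 0.686 J/m^2

0.686


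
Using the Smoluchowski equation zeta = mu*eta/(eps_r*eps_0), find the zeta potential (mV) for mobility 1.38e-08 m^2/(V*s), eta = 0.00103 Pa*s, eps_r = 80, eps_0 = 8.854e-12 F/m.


Smoluchowski equation: zeta = mu * eta / (eps_r * eps_0)
zeta = 1.38e-08 * 0.00103 / (80 * 8.854e-12)
zeta = 0.020067 V = 20.07 mV

20.07


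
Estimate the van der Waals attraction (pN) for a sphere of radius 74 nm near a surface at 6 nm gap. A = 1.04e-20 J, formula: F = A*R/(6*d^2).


Convert to SI: R = 74 nm = 7.4e-08 m, d = 6 nm = 6e-09 m
F = A * R / (6 * d^2)
F = 1.04e-20 * 7.4e-08 / (6 * (6e-09)^2)
F = 3.56296e-12 N = 3.563 pN

3.563


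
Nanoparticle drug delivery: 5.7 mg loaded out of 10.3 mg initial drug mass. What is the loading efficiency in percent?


Drug loading efficiency = (drug loaded / drug initial) * 100
DLE = 5.7 / 10.3 * 100
DLE = 0.5534 * 100
DLE = 55.34%

55.34


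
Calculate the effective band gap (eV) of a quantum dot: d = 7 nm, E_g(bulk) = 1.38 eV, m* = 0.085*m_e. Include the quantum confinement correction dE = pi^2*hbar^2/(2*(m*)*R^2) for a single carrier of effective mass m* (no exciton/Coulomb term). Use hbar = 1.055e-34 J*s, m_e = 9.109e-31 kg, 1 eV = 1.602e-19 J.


Radius R = 7/2 nm = 3.5e-09 m
Confinement energy dE = pi^2 * hbar^2 / (2 * m_eff * m_e * R^2)
dE = pi^2 * (1.055e-34)^2 / (2 * 0.085 * 9.109e-31 * (3.5e-09)^2) J, divided by 1.602e-19 J/eV
dE = 0.3615 eV
Total band gap = E_g(bulk) + dE = 1.38 + 0.3615 = 1.7415 eV

1.7415


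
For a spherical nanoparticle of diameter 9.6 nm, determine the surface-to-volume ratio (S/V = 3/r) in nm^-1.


Radius r = 9.6/2 = 4.8 nm
S/V = 3 / r = 3 / 4.8
S/V = 0.625 nm^-1

0.625


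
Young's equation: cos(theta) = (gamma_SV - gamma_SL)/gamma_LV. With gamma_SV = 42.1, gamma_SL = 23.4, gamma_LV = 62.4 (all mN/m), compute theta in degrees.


cos(theta) = (gamma_SV - gamma_SL) / gamma_LV
cos(theta) = (42.1 - 23.4) / 62.4
cos(theta) = 0.299679
theta = arccos(0.299679) = 72.56 degrees

72.56


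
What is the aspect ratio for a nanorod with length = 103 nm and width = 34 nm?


Aspect ratio AR = length / diameter
AR = 103 / 34
AR = 3.03

3.03


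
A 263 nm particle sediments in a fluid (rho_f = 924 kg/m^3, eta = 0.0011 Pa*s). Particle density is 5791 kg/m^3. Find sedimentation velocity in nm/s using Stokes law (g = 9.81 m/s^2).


Radius R = 263/2 nm = 1.315e-07 m
Density difference = 5791 - 924 = 4867 kg/m^3
v = 2 * R^2 * (rho_p - rho_f) * g / (9 * eta)
v = 2 * (1.315e-07)^2 * 4867 * 9.81 / (9 * 0.0011)
v = 1.66793e-07 m/s = 166.7926 nm/s

166.7926


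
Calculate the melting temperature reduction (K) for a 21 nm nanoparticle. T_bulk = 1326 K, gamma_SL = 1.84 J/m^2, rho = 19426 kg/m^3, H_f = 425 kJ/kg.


Radius R = 21/2 = 10.5 nm = 1.05e-08 m
Convert H_f = 425 kJ/kg = 425000 J/kg
dT = 2 * gamma_SL * T_bulk / (rho * H_f * R)
dT = 2 * 1.84 * 1326 / (19426 * 425000 * 1.05e-08)
dT = 56.3 K

56.3


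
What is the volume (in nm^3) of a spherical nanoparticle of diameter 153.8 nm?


Radius r = 153.8/2 = 76.9 nm
Volume V = (4/3) * pi * r^3
V = (4/3) * pi * (76.9)^3
V = 1904880.03 nm^3

1904880.03


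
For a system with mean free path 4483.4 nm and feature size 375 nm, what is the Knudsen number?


Knudsen number Kn = lambda / L
Kn = 4483.4 / 375
Kn = 11.9557

11.9557


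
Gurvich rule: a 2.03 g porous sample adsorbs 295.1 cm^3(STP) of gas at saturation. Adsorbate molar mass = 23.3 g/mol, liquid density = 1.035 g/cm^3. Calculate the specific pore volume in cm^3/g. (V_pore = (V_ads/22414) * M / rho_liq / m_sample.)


Moles adsorbed n = V_ads / 22414 = 295.1 / 22414 = 1.316588e-02 mol
Liquid volume V_liq = n * M / rho_liq = 1.316588e-02 * 23.3 / 1.035 = 0.29639 cm^3
Specific pore volume V_pore = V_liq / m_sample = 0.29639 / 2.03
V_pore = 0.146 cm^3/g

0.146


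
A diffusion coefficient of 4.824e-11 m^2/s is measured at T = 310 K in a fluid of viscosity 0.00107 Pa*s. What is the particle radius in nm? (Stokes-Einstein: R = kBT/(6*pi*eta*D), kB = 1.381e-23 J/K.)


Stokes-Einstein: R = kB*T / (6*pi*eta*D)
R = 1.381e-23 * 310 / (6 * pi * 0.00107 * 4.824e-11)
R = 4.40011e-09 m = 4.4 nm

4.4


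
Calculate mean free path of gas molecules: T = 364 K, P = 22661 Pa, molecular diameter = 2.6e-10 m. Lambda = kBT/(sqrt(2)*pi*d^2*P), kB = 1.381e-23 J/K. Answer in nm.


Mean free path: lambda = kB*T / (sqrt(2) * pi * d^2 * P)
lambda = 1.381e-23 * 364 / (sqrt(2) * pi * (2.6e-10)^2 * 22661)
lambda = 7.38592e-07 m
lambda = 738.59 nm

738.59


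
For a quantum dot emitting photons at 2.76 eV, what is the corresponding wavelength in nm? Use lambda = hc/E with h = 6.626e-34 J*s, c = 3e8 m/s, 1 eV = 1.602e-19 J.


Convert energy: E = 2.76 eV = 2.76 * 1.602e-19 = 4.42152e-19 J
lambda = h*c / E = 6.626e-34 * 3e8 / 4.42152e-19
lambda = 4.49574e-07 m = 449.6 nm

449.6


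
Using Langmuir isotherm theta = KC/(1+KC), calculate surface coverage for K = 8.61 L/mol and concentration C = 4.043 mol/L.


Langmuir isotherm: theta = K*C / (1 + K*C)
K*C = 8.61 * 4.043 = 34.81023
theta = 34.81023 / (1 + 34.81023) = 34.81023 / 35.81023
theta = 0.9721

0.9721


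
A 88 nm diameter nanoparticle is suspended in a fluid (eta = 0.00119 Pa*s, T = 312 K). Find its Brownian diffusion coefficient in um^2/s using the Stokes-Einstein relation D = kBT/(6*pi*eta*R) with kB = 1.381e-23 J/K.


Radius R = 88/2 = 44 nm = 4.4e-08 m
D = kB*T / (6*pi*eta*R)
D = 1.381e-23 * 312 / (6 * pi * 0.00119 * 4.4e-08)
D = 4.36564e-12 m^2/s = 4.366 um^2/s

4.366


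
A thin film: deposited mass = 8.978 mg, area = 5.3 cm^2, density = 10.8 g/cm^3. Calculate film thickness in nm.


Convert: m = 8.978 mg = 8.9780e-06 kg, A = 5.3 cm^2 = 5.3000e-04 m^2, rho = 10.8 g/cm^3 = 10800 kg/m^3
t = m / (A * rho)
t = 8.9780e-06 / (5.3000e-04 * 10800)
t = 1.5685e-06 m = 1568.5 nm

1568.5


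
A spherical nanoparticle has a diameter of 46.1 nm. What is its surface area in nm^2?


Radius r = 46.1/2 = 23.05 nm
Surface area SA = 4 * pi * r^2
SA = 4 * pi * (23.05)^2
SA = 6676.54 nm^2

6676.54


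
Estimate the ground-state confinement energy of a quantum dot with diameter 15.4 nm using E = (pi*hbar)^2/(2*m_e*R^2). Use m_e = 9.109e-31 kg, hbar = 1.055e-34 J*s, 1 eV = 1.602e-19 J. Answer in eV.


Radius R = 15.4/2 = 7.7 nm = 7.7e-09 m
E = (pi * 1.055e-34)^2 / (2 * 9.109e-31 * (7.7e-09)^2)
E(J) = 1.017e-21
E = E(J) / 1.602e-19 = 0.0063 eV

0.0063


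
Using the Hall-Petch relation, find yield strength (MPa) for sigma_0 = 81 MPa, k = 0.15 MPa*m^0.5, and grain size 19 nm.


d = 19 nm = 1.9e-08 m
sqrt(d) = 0.0001378405
Hall-Petch contribution = k / sqrt(d) = 0.15 / 0.0001378405 = 1088.2 MPa
sigma = sigma_0 + k/sqrt(d) = 81 + 1088.2 = 1169.2 MPa

1169.2


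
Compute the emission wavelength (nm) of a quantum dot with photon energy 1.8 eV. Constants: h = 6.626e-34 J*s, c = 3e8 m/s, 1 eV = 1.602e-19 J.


Convert energy: E = 1.8 eV = 1.8 * 1.602e-19 = 2.8836e-19 J
lambda = h*c / E = 6.626e-34 * 3e8 / 2.8836e-19
lambda = 6.89347e-07 m = 689.3 nm

689.3


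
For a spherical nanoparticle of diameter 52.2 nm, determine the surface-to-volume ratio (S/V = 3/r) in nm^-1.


Radius r = 52.2/2 = 26.1 nm
S/V = 3 / r = 3 / 26.1
S/V = 0.1149 nm^-1

0.1149


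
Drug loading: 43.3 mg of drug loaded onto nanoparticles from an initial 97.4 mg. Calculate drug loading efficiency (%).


Drug loading efficiency = (drug loaded / drug initial) * 100
DLE = 43.3 / 97.4 * 100
DLE = 0.4446 * 100
DLE = 44.46%

44.46


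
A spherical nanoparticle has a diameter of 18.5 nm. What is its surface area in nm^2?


Radius r = 18.5/2 = 9.25 nm
Surface area SA = 4 * pi * r^2
SA = 4 * pi * (9.25)^2
SA = 1075.21 nm^2

1075.21


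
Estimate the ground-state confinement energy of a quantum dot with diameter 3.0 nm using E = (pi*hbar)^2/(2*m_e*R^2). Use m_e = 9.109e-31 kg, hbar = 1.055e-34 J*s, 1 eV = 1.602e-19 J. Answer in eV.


Radius R = 3.0/2 = 1.5 nm = 1.5e-09 m
E = (pi * 1.055e-34)^2 / (2 * 9.109e-31 * (1.5e-09)^2)
E(J) = 2.67992e-20
E = E(J) / 1.602e-19 = 0.1673 eV

0.1673


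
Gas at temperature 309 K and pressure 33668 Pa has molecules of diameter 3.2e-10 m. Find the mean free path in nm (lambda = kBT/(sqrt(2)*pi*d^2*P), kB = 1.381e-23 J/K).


Mean free path: lambda = kB*T / (sqrt(2) * pi * d^2 * P)
lambda = 1.381e-23 * 309 / (sqrt(2) * pi * (3.2e-10)^2 * 33668)
lambda = 2.78593e-07 m
lambda = 278.59 nm

278.59


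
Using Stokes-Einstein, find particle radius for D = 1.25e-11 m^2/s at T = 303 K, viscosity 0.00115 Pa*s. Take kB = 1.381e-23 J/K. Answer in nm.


Stokes-Einstein: R = kB*T / (6*pi*eta*D)
R = 1.381e-23 * 303 / (6 * pi * 0.00115 * 1.25e-11)
R = 1.54428e-08 m = 15.44 nm

15.44


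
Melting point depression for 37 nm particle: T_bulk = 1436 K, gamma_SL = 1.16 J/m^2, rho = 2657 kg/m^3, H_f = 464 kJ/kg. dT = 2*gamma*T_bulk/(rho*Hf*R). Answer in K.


Radius R = 37/2 = 18.5 nm = 1.85e-08 m
Convert H_f = 464 kJ/kg = 464000 J/kg
dT = 2 * gamma_SL * T_bulk / (rho * H_f * R)
dT = 2 * 1.16 * 1436 / (2657 * 464000 * 1.85e-08)
dT = 146.1 K

146.1


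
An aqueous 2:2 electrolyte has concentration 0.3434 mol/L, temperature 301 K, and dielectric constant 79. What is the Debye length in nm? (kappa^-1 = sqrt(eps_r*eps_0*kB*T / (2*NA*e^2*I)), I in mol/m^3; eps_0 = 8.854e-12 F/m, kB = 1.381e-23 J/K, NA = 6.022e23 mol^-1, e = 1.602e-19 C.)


Ionic strength I = 0.3434 * 2^2 * 1000 = 1373.6 mol/m^3
kappa^-1 = sqrt(79 * 8.854e-12 * 1.381e-23 * 301 / (2 * 6.022e23 * (1.602e-19)^2 * 1373.6))
kappa^-1 = 0.262 nm

0.262


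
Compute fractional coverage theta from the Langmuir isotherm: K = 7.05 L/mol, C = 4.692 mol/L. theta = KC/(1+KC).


Langmuir isotherm: theta = K*C / (1 + K*C)
K*C = 7.05 * 4.692 = 33.0786
theta = 33.0786 / (1 + 33.0786) = 33.0786 / 34.0786
theta = 0.9707

0.9707


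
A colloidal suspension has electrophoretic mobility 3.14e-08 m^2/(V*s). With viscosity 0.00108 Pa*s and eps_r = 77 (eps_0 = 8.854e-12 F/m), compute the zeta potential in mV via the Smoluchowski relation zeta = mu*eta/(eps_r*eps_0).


Smoluchowski equation: zeta = mu * eta / (eps_r * eps_0)
zeta = 3.14e-08 * 0.00108 / (77 * 8.854e-12)
zeta = 0.049742 V = 49.74 mV

49.74


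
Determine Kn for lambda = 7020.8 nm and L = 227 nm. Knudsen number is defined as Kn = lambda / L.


Knudsen number Kn = lambda / L
Kn = 7020.8 / 227
Kn = 30.9286

30.9286


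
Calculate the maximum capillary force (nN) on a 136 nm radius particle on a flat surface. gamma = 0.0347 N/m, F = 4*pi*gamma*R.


Convert radius: R = 136 nm = 1.36e-07 m
F = 4 * pi * gamma * R
F = 4 * pi * 0.0347 * 1.36e-07
F = 5.93032e-08 N = 59.3032 nN

59.3032


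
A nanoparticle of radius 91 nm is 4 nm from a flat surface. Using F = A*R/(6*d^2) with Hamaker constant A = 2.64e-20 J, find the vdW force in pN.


Convert to SI: R = 91 nm = 9.1e-08 m, d = 4 nm = 4e-09 m
F = A * R / (6 * d^2)
F = 2.64e-20 * 9.1e-08 / (6 * (4e-09)^2)
F = 2.5025e-11 N = 25.025 pN

25.025


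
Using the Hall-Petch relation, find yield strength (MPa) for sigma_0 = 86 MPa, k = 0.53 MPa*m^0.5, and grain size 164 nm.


d = 164 nm = 1.64e-07 m
sqrt(d) = 0.0004049691
Hall-Petch contribution = k / sqrt(d) = 0.53 / 0.0004049691 = 1308.7 MPa
sigma = sigma_0 + k/sqrt(d) = 86 + 1308.7 = 1394.7 MPa

1394.7


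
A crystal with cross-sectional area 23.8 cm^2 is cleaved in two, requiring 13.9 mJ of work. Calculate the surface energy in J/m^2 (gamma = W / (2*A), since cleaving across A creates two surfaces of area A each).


Convert: A = 23.8 cm^2 = 0.00238 m^2, W = 13.9 mJ = 0.0139 J
Cleaving exposes two faces of area A, so total new surface = 2*A and gamma = W / (2*A)
gamma = 0.0139 / (2 * 0.00238)
gamma = 2.92 J/m^2

2.92


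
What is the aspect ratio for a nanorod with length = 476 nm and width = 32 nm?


Aspect ratio AR = length / diameter
AR = 476 / 32
AR = 14.88

14.88


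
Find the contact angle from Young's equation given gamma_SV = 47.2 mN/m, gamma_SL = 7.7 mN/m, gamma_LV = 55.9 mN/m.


cos(theta) = (gamma_SV - gamma_SL) / gamma_LV
cos(theta) = (47.2 - 7.7) / 55.9
cos(theta) = 0.706619
theta = arccos(0.706619) = 45.04 degrees

45.04


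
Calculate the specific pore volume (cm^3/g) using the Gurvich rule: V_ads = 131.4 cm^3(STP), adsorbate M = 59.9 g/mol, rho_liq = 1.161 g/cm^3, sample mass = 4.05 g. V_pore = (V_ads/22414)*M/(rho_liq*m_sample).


Moles adsorbed n = V_ads / 22414 = 131.4 / 22414 = 5.862407e-03 mol
Liquid volume V_liq = n * M / rho_liq = 5.862407e-03 * 59.9 / 1.161 = 0.30246 cm^3
Specific pore volume V_pore = V_liq / m_sample = 0.30246 / 4.05
V_pore = 0.0747 cm^3/g

0.0747


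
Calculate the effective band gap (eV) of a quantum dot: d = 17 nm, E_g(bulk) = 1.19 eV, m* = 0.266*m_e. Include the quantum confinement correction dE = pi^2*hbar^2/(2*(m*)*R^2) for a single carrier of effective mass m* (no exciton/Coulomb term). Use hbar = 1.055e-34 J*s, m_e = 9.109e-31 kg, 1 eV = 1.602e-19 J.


Radius R = 17/2 nm = 8.5e-09 m
Confinement energy dE = pi^2 * hbar^2 / (2 * m_eff * m_e * R^2)
dE = pi^2 * (1.055e-34)^2 / (2 * 0.266 * 9.109e-31 * (8.5e-09)^2) J, divided by 1.602e-19 J/eV
dE = 0.0196 eV
Total band gap = E_g(bulk) + dE = 1.19 + 0.0196 = 1.2096 eV

1.2096


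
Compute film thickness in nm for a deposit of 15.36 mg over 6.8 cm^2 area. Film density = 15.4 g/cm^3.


Convert: m = 15.36 mg = 1.5360e-05 kg, A = 6.8 cm^2 = 6.8000e-04 m^2, rho = 15.4 g/cm^3 = 15400 kg/m^3
t = m / (A * rho)
t = 1.5360e-05 / (6.8000e-04 * 15400)
t = 1.4668e-06 m = 1466.8 nm

1466.8


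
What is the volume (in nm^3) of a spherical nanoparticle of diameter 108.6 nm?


Radius r = 108.6/2 = 54.3 nm
Volume V = (4/3) * pi * r^3
V = (4/3) * pi * (54.3)^3
V = 670637.91 nm^3

670637.91


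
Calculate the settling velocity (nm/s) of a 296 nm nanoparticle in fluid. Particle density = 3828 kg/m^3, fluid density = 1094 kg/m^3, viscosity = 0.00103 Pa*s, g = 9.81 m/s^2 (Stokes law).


Radius R = 296/2 nm = 1.48e-07 m
Density difference = 3828 - 1094 = 2734 kg/m^3
v = 2 * R^2 * (rho_p - rho_f) * g / (9 * eta)
v = 2 * (1.48e-07)^2 * 2734 * 9.81 / (9 * 0.00103)
v = 1.26748e-07 m/s = 126.748 nm/s

126.748


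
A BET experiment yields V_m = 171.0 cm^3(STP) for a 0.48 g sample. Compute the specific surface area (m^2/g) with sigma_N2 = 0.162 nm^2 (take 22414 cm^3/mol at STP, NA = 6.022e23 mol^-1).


Number of moles in monolayer = V_m / 22414 = 171.0 / 22414 = 0.00762916
Number of molecules = moles * NA = 0.00762916 * 6.022e23
SA = molecules * sigma / mass
SA = (171.0 / 22414) * 6.022e23 * 0.162e-18 / 0.48
SA = 1550.6 m^2/g

1550.6


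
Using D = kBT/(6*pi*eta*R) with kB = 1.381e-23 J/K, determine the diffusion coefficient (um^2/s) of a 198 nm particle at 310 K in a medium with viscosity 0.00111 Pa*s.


Radius R = 198/2 = 99 nm = 9.9e-08 m
D = kB*T / (6*pi*eta*R)
D = 1.381e-23 * 310 / (6 * pi * 0.00111 * 9.9e-08)
D = 2.06679e-12 m^2/s = 2.067 um^2/s

2.067


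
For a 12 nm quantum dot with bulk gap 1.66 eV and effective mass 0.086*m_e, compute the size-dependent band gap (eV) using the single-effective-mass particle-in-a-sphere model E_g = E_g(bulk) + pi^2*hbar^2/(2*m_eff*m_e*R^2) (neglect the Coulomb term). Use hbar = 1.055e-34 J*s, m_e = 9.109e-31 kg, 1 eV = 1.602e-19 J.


Radius R = 12/2 nm = 6e-09 m
Confinement energy dE = pi^2 * hbar^2 / (2 * m_eff * m_e * R^2)
dE = pi^2 * (1.055e-34)^2 / (2 * 0.086 * 9.109e-31 * (6e-09)^2) J, divided by 1.602e-19 J/eV
dE = 0.1216 eV
Total band gap = E_g(bulk) + dE = 1.66 + 0.1216 = 1.7816 eV

1.7816


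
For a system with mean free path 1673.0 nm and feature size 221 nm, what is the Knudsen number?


Knudsen number Kn = lambda / L
Kn = 1673.0 / 221
Kn = 7.5701

7.5701


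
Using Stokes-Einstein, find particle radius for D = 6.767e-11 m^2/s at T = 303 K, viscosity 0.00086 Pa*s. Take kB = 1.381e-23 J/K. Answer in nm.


Stokes-Einstein: R = kB*T / (6*pi*eta*D)
R = 1.381e-23 * 303 / (6 * pi * 0.00086 * 6.767e-11)
R = 3.81453e-09 m = 3.81 nm

3.81


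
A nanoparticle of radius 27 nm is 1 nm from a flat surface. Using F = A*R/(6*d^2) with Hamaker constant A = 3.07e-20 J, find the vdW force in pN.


Convert to SI: R = 27 nm = 2.7e-08 m, d = 1 nm = 1e-09 m
F = A * R / (6 * d^2)
F = 3.07e-20 * 2.7e-08 / (6 * (1e-09)^2)
F = 1.3815e-10 N = 138.15 pN

138.15


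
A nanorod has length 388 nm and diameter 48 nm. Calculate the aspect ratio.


Aspect ratio AR = length / diameter
AR = 388 / 48
AR = 8.08

8.08


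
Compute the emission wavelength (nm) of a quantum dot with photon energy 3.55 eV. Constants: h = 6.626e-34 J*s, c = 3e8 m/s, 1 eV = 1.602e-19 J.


Convert energy: E = 3.55 eV = 3.55 * 1.602e-19 = 5.6871e-19 J
lambda = h*c / E = 6.626e-34 * 3e8 / 5.6871e-19
lambda = 3.49528e-07 m = 349.5 nm

349.5


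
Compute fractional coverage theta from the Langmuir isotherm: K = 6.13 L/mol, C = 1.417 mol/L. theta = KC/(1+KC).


Langmuir isotherm: theta = K*C / (1 + K*C)
K*C = 6.13 * 1.417 = 8.68621
theta = 8.68621 / (1 + 8.68621) = 8.68621 / 9.68621
theta = 0.8968

0.8968


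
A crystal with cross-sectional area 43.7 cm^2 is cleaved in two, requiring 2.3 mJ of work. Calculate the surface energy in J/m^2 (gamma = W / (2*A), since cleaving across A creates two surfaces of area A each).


Convert: A = 43.7 cm^2 = 0.00437 m^2, W = 2.3 mJ = 0.0023 J
Cleaving exposes two faces of area A, so total new surface = 2*A and gamma = W / (2*A)
gamma = 0.0023 / (2 * 0.00437)
gamma = 0.263 J/m^2

0.263


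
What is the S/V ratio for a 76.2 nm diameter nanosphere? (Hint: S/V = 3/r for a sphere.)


Radius r = 76.2/2 = 38.1 nm
S/V = 3 / r = 3 / 38.1
S/V = 0.0787 nm^-1

0.0787


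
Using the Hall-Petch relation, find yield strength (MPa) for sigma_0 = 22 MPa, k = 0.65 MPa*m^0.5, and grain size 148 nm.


d = 148 nm = 1.48e-07 m
sqrt(d) = 0.0003847077
Hall-Petch contribution = k / sqrt(d) = 0.65 / 0.0003847077 = 1689.6 MPa
sigma = sigma_0 + k/sqrt(d) = 22 + 1689.6 = 1711.6 MPa

1711.6


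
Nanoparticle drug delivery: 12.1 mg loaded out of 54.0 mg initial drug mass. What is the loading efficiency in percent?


Drug loading efficiency = (drug loaded / drug initial) * 100
DLE = 12.1 / 54.0 * 100
DLE = 0.2241 * 100
DLE = 22.41%

22.41


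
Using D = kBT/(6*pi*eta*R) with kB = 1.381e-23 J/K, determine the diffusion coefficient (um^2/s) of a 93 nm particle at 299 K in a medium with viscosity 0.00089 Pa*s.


Radius R = 93/2 = 46.5 nm = 4.65e-08 m
D = kB*T / (6*pi*eta*R)
D = 1.381e-23 * 299 / (6 * pi * 0.00089 * 4.65e-08)
D = 5.29323e-12 m^2/s = 5.293 um^2/s

5.293


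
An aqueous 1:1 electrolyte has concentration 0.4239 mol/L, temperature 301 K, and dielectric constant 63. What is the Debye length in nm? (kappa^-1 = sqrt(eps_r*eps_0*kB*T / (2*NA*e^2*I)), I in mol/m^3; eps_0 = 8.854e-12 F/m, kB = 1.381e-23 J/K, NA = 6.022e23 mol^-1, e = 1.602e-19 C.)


Ionic strength I = 0.4239 * 1^2 * 1000 = 423.9 mol/m^3
kappa^-1 = sqrt(63 * 8.854e-12 * 1.381e-23 * 301 / (2 * 6.022e23 * (1.602e-19)^2 * 423.9))
kappa^-1 = 0.421 nm

0.421


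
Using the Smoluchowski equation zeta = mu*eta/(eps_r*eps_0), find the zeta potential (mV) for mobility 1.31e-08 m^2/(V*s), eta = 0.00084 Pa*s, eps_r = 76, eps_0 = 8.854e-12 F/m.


Smoluchowski equation: zeta = mu * eta / (eps_r * eps_0)
zeta = 1.31e-08 * 0.00084 / (76 * 8.854e-12)
zeta = 0.016353 V = 16.35 mV

16.35


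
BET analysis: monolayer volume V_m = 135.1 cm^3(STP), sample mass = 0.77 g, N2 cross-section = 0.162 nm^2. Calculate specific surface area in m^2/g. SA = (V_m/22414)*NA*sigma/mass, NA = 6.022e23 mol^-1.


Number of moles in monolayer = V_m / 22414 = 135.1 / 22414 = 0.00602748
Number of molecules = moles * NA = 0.00602748 * 6.022e23
SA = molecules * sigma / mass
SA = (135.1 / 22414) * 6.022e23 * 0.162e-18 / 0.77
SA = 763.7 m^2/g

763.7


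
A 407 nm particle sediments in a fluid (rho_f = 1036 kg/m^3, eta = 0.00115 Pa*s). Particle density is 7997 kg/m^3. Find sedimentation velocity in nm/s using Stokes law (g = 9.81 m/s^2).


Radius R = 407/2 nm = 2.035e-07 m
Density difference = 7997 - 1036 = 6961 kg/m^3
v = 2 * R^2 * (rho_p - rho_f) * g / (9 * eta)
v = 2 * (2.035e-07)^2 * 6961 * 9.81 / (9 * 0.00115)
v = 5.46461e-07 m/s = 546.4609 nm/s

546.4609


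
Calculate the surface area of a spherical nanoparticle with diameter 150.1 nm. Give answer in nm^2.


Radius r = 150.1/2 = 75.05 nm
Surface area SA = 4 * pi * r^2
SA = 4 * pi * (75.05)^2
SA = 70780.11 nm^2

70780.11
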